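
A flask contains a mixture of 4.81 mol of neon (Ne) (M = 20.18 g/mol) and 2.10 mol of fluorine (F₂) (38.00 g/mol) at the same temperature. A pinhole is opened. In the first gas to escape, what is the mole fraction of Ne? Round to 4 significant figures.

0.7586

The effusion rate of species i is ∝ p_i/√M_i ∝ n_i/√M_i.
x_Ne(eff) = (n_Ne/√M_Ne) / (n_Ne/√M_Ne + n_F₂/√M_F₂)
= (4.81/√20.18) / (4.81/√20.18 + 2.10/√38.00) = 1.071/(1.071 + 0.3407) = 0.7586.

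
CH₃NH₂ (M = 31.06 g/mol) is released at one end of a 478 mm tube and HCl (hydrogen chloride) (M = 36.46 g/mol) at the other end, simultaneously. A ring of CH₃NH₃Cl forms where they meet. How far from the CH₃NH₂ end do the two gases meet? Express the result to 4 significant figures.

248.6 mm

Graham's law gives d_CH₃NH₂/d_HCl = rate_CH₃NH₂/rate_HCl = √(M_HCl/M_CH₃NH₂) = √(36.46/31.06) = 1.083.
With d_CH₃NH₂ + d_HCl = 478 mm, d_HCl = 478/(1 + 1.083) = 229.4 mm.
d_CH₃NH₂ = 478 − 229.4 = 248.6 mm.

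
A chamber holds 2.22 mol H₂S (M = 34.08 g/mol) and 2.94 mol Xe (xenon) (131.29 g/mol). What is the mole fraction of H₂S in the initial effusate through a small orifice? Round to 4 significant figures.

Each component's effusion rate ∝ (its partial pressure)·(1/√M) ∝ n_i/√M_i.
x_H₂S(eff) = (n_H₂S/√M_H₂S) / (n_H₂S/√M_H₂S + n_Xe/√M_Xe)
= (2.22/√34.08) / (2.22/√34.08 + 2.94/√131.29) = 0.3803/(0.3803 + 0.2566) = 0.5971.

0.5971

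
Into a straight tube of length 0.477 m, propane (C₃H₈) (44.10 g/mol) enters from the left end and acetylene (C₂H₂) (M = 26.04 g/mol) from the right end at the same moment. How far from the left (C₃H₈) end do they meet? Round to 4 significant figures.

0.2073 m

Distances travelled in equal time are proportional to diffusion rates, so d_C₃H₈/d_C₂H₂ = √(M_C₂H₂/M_C₃H₈) = √(26.04/44.10) = 0.7684.
With d_C₃H₈ + d_C₂H₂ = 0.477 m, d_C₂H₂ = 0.477/(1 + 0.7684) = 0.2697 m.
d_C₃H₈ = 0.477 − 0.2697 = 0.2073 m.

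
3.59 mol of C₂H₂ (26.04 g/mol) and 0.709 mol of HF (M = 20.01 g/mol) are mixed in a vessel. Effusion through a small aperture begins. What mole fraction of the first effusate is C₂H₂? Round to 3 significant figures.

Effusion rate of each component ∝ n_i/√M_i (partial pressure × 1/√M).
x_C₂H₂(eff) = (n_C₂H₂/√M_C₂H₂) / (n_C₂H₂/√M_C₂H₂ + n_HF/√M_HF)
= (3.59/√26.04) / (3.59/√26.04 + 0.709/√20.01) = 0.7035/(0.7035 + 0.1585) = 0.816.

0.816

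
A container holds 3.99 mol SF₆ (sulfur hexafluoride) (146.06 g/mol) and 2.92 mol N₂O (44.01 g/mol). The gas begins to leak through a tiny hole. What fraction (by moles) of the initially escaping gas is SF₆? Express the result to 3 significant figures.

The effusion rate of species i is ∝ p_i/√M_i ∝ n_i/√M_i.
So x_SF₆ in the escaping gas = (n_SF₆/√M_SF₆) / Σ(n_i/√M_i)
= (3.99/√146.06) / (3.99/√146.06 + 2.92/√44.01) = 0.3301/(0.3301 + 0.4402) = 0.429.

0.429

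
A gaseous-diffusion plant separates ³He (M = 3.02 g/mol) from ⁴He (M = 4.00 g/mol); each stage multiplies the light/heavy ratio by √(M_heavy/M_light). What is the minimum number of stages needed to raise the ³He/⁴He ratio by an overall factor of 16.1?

20

Single-stage factor α = √(4.00/3.02), so ln α = ½ ln(1.32450) = 0.1405.
Need α^N ≥ 16.1 ⇒ N ≥ ln(16.1) / ln α = 2.779 / 0.1405 = 19.78.
So at least 20 stages are needed.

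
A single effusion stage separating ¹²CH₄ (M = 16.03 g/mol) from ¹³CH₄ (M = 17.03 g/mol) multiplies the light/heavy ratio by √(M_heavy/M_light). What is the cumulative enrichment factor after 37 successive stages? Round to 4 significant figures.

3.063

After 37 stages the ratio has grown by (√(17.03/16.03))^37 = (17.03/16.03)^(37/2).
= 1.06238^(37/2) = 3.063.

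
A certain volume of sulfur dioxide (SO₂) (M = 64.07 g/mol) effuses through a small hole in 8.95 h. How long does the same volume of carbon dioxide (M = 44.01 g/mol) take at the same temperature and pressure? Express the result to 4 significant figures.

7.418 h

Using Graham's law: t_CO₂/t_SO₂ = √(M_CO₂/M_SO₂) = √(44.01/64.07) = √0.6869 = 0.8288.
So the time for CO₂ is 8.95 × 0.8288 = 7.418 h.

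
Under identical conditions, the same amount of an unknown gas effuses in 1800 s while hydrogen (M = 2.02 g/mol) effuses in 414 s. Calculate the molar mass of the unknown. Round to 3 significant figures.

By Graham's law, t_X/t_H₂ = √(M_X/M_H₂).
1800/414 = 4.348 = √(M_X/2.02)
M_X = 2.02 × 4.348² = 2.02 × 18.90 = 38.2 g/mol

38.2 g/mol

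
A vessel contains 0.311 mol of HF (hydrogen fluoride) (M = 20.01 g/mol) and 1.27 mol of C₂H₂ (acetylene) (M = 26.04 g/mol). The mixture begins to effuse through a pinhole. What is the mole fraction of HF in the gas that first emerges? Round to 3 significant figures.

0.218

Effusion rate of each component ∝ n_i/√M_i (partial pressure × 1/√M).
So x_HF in the escaping gas = (n_HF/√M_HF) / Σ(n_i/√M_i)
= (0.311/√20.01) / (0.311/√20.01 + 1.27/√26.04) = 0.06952/(0.06952 + 0.2489) = 0.218.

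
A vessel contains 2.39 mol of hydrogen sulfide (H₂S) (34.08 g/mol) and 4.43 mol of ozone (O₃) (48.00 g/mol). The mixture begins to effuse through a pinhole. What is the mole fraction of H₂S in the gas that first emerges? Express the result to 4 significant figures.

0.3903

Effusion rate of each component ∝ n_i/√M_i (partial pressure × 1/√M).
x_H₂S(eff) = (n_H₂S/√M_H₂S) / (n_H₂S/√M_H₂S + n_O₃/√M_O₃)
= (2.39/√34.08) / (2.39/√34.08 + 4.43/√48.00) = 0.4094/(0.4094 + 0.6394) = 0.3903.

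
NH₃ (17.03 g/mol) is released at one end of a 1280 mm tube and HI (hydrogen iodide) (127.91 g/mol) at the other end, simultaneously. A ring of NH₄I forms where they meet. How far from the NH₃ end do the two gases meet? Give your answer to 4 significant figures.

In equal time, each gas travels a distance ∝ its rate ∝ 1/√M, so d_NH₃/d_HI = √(M_HI/M_NH₃) = √(127.91/17.03) = 2.741.
With d_NH₃ + d_HI = 1280 mm, d_HI = 1280/(1 + 2.741) = 342.2 mm.
d_NH₃ = 1280 − 342.2 = 937.8 mm.

937.8 mm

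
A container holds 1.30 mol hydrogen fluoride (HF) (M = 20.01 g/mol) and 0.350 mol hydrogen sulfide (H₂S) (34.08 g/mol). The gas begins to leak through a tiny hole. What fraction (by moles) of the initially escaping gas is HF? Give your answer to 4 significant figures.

0.8290

The effusion rate of species i is ∝ p_i/√M_i ∝ n_i/√M_i.
Mole fraction of HF in the effusate = (n_HF/√M_HF) / (n_HF/√M_HF + n_H₂S/√M_H₂S)
= (1.30/√20.01) / (1.30/√20.01 + 0.350/√34.08) = 0.2906/(0.2906 + 0.05995) = 0.8290.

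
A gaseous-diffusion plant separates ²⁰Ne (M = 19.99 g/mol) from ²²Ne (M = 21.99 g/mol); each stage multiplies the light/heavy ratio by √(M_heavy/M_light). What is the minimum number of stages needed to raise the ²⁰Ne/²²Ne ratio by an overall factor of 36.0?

With α = √(21.99/19.99) per stage, ln α = ½ ln(1.10005) = 0.04768.
Need α^N ≥ 36.0 ⇒ N ≥ ln(36.0) / ln α = 3.584 / 0.04768 = 75.16.
Minimum whole number of stages: N = 76.

76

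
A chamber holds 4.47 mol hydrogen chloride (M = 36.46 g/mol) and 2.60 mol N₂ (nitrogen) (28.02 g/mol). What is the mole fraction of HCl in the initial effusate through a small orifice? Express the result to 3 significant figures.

The effusion rate of species i is ∝ p_i/√M_i ∝ n_i/√M_i.
Mole fraction of HCl in the effusate = (n_HCl/√M_HCl) / (n_HCl/√M_HCl + n_N₂/√M_N₂)
= (4.47/√36.46) / (4.47/√36.46 + 2.60/√28.02) = 0.7403/(0.7403 + 0.4912) = 0.601.

0.601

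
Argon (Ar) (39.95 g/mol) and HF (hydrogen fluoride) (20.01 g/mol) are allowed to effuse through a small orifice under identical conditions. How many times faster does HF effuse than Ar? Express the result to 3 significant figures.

Using Graham's law: rate_HF/rate_Ar = √(M_Ar/M_HF) = √(39.95/20.01) = √1.997 = 1.41.

1.41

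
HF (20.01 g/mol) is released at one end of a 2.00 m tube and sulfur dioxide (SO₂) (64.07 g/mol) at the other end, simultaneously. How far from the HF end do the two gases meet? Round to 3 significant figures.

1.28 m

In equal time, each gas travels a distance ∝ its rate ∝ 1/√M, so d_HF/d_SO₂ = √(M_SO₂/M_HF) = √(64.07/20.01) = 1.789.
With d_HF + d_SO₂ = 2.00 m, d_SO₂ = 2.00/(1 + 1.789) = 0.7170 m.
d_HF = 2.00 − 0.7170 = 1.28 m.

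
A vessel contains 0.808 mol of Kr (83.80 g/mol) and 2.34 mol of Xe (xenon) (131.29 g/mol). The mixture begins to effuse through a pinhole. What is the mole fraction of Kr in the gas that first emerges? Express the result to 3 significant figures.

0.302

Each component's effusion rate ∝ (its partial pressure)·(1/√M) ∝ n_i/√M_i.
x_Kr(eff) = (n_Kr/√M_Kr) / (n_Kr/√M_Kr + n_Xe/√M_Xe)
= (0.808/√83.80) / (0.808/√83.80 + 2.34/√131.29) = 0.08827/(0.08827 + 0.2042) = 0.302.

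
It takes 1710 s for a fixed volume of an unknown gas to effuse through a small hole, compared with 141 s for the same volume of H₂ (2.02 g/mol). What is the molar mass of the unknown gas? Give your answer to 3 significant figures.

Since effusion rate ∝ 1/√M, t_X/t_H₂ = √(M_X/M_H₂).
1710/141 = 12.13 = √(M_X/2.02)
M_X = 2.02 × 12.13² = 2.02 × 147.1 = 297 g/mol

297 g/mol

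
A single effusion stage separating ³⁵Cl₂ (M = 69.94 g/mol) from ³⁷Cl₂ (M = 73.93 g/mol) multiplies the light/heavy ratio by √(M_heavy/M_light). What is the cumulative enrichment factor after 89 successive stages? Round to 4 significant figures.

Each stage multiplies the ratio by α = √(73.93/69.94), so after 89 stages the overall factor is α^89 = (73.93/69.94)^(89/2).
= 1.05705^(89/2) = 11.81.

11.81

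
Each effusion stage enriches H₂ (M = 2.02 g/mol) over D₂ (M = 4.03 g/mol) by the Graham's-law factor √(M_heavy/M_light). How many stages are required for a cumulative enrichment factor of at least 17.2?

With α = √(4.03/2.02) per stage, ln α = ½ ln(1.99505) = 0.3453.
Need α^N ≥ 17.2 ⇒ N ≥ ln(17.2) / ln α = 2.845 / 0.3453 = 8.24.
Minimum whole number of stages: N = 9.

9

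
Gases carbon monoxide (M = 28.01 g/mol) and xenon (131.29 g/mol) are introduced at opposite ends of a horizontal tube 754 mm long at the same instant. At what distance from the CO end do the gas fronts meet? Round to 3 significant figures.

Graham's law gives d_CO/d_Xe = rate_CO/rate_Xe = √(M_Xe/M_CO) = √(131.29/28.01) = 2.165.
With d_CO + d_Xe = 754 mm, d_Xe = 754/(1 + 2.165) = 238.2 mm.
d_CO = 754 − 238.2 = 516 mm.

516 mm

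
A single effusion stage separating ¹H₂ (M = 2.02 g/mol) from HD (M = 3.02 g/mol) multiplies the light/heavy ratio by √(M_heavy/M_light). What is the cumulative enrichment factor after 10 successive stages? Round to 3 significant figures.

7.47

The single-stage factor is √(M_heavy/M_light), so 10 stages give [√(3.02/2.02)]^10 = (3.02/2.02)^(10/2).
= 1.49505^5 = 7.47.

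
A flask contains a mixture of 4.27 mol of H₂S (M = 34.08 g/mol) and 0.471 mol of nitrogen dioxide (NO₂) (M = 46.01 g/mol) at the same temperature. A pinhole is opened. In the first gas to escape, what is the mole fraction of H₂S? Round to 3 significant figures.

0.913

Effusion rate of each component ∝ n_i/√M_i (partial pressure × 1/√M).
x_H₂S(eff) = (n_H₂S/√M_H₂S) / (n_H₂S/√M_H₂S + n_NO₂/√M_NO₂)
= (4.27/√34.08) / (4.27/√34.08 + 0.471/√46.01) = 0.7314/(0.7314 + 0.06944) = 0.913.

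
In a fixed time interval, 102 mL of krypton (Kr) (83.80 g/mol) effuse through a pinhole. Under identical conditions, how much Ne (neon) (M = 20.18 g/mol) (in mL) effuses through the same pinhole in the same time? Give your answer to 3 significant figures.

208 mL

From Graham's law, rate_Ne/rate_Kr = √(M_Kr/M_Ne) = √(83.80/20.18) = √4.153 = 2.038.
So the volume for Ne is 102 × 2.038 = 208 mL.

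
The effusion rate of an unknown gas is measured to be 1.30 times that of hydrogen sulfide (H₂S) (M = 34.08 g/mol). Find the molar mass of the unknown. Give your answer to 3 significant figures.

20.2 g/mol

By Graham's law, rate_X/rate_H₂S = √(M_H₂S/M_X).
1.30 = √(34.08/M_X)
M_X = 34.08 / 1.30² = 34.08 / 1.690 = 20.2 g/mol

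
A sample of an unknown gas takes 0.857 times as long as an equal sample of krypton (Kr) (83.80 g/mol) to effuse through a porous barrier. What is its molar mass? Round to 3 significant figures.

61.5 g/mol

Graham's law gives t_X/t_Kr = √(M_X/M_Kr).
0.857 = √(M_X/83.80)
M_X = 83.80 × 0.857² = 83.80 × 0.7344 = 61.5 g/mol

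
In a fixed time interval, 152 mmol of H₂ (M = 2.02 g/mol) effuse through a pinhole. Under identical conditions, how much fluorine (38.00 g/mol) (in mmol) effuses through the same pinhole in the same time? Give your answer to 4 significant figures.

35.05 mmol

Using Graham's law: rate_F₂/rate_H₂ = √(M_H₂/M_F₂) = √(2.02/38.00) = √0.05316 = 0.2306.
So the amount for F₂ is 152 × 0.2306 = 35.05 mmol.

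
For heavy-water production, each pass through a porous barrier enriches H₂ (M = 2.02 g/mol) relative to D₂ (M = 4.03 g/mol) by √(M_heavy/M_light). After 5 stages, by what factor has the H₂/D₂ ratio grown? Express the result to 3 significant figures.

The single-stage factor is √(M_heavy/M_light), so 5 stages give [√(4.03/2.02)]^5 = (4.03/2.02)^(5/2).
= 1.99505^(5/2) = 5.62.

5.62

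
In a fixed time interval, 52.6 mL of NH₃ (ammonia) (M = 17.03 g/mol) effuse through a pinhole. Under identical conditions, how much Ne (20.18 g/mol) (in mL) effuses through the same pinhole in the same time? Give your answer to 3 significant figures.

Graham's law gives rate_Ne/rate_NH₃ = √(M_NH₃/M_Ne) = √(17.03/20.18) = √0.8439 = 0.9186.
So the volume for Ne is 52.6 × 0.9186 = 48.3 mL.

48.3 mL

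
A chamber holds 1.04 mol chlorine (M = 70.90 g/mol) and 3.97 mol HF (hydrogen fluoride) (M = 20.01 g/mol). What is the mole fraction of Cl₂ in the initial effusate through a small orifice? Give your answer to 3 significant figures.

Effusion rate of each component ∝ n_i/√M_i (partial pressure × 1/√M).
x_Cl₂(eff) = (n_Cl₂/√M_Cl₂) / (n_Cl₂/√M_Cl₂ + n_HF/√M_HF)
= (1.04/√70.90) / (1.04/√70.90 + 3.97/√20.01) = 0.1235/(0.1235 + 0.8875) = 0.122.

0.122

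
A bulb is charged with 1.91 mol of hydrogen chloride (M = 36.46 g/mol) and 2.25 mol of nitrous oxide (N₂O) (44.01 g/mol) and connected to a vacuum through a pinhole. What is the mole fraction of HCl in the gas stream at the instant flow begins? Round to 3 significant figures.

0.483

Effusion rate of each component ∝ n_i/√M_i (partial pressure × 1/√M).
x_HCl(eff) = (n_HCl/√M_HCl) / (n_HCl/√M_HCl + n_N₂O/√M_N₂O)
= (1.91/√36.46) / (1.91/√36.46 + 2.25/√44.01) = 0.3163/(0.3163 + 0.3392) = 0.483.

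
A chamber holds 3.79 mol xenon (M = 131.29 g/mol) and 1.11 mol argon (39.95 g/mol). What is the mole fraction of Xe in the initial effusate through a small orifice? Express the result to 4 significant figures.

0.6532

Rate_i ∝ x_i/√M_i (Graham's law weighted by mole fraction), so the effusate composition follows n_i/√M_i.
So x_Xe in the escaping gas = (n_Xe/√M_Xe) / Σ(n_i/√M_i)
= (3.79/√131.29) / (3.79/√131.29 + 1.11/√39.95) = 0.3308/(0.3308 + 0.1756) = 0.6532.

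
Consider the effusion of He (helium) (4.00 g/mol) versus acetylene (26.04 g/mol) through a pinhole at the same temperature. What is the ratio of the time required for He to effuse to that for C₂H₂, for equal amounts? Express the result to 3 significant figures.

0.392

From Graham's law, t_He/t_C₂H₂ = √(M_He/M_C₂H₂) = √(4.00/26.04) = √0.1536 = 0.392.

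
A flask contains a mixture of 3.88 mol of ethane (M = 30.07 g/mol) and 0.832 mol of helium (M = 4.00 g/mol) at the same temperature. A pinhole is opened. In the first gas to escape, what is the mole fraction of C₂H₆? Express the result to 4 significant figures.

Rate_i ∝ x_i/√M_i (Graham's law weighted by mole fraction), so the effusate composition follows n_i/√M_i.
So x_C₂H₆ in the escaping gas = (n_C₂H₆/√M_C₂H₆) / Σ(n_i/√M_i)
= (3.88/√30.07) / (3.88/√30.07 + 0.832/√4.00) = 0.7076/(0.7076 + 0.4160) = 0.6297.

0.6297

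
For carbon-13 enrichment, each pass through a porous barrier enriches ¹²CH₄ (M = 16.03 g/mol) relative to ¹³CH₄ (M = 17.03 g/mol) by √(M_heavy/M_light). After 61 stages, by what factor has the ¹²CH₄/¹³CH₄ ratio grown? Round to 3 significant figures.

6.33

The single-stage factor is √(M_heavy/M_light), so 61 stages give [√(17.03/16.03)]^61 = (17.03/16.03)^(61/2).
= 1.06238^(61/2) = 6.33.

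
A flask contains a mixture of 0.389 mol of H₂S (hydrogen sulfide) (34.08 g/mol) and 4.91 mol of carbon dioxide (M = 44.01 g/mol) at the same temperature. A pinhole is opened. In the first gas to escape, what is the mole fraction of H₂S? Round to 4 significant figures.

0.08260

Each component's effusion rate ∝ (its partial pressure)·(1/√M) ∝ n_i/√M_i.
So x_H₂S in the escaping gas = (n_H₂S/√M_H₂S) / Σ(n_i/√M_i)
= (0.389/√34.08) / (0.389/√34.08 + 4.91/√44.01) = 0.06663/(0.06663 + 0.7401) = 0.08260.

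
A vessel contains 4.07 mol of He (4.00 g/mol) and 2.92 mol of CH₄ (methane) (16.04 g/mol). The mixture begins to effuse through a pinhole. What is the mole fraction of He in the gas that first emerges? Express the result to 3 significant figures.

The effusion rate of species i is ∝ p_i/√M_i ∝ n_i/√M_i.
Mole fraction of He in the effusate = (n_He/√M_He) / (n_He/√M_He + n_CH₄/√M_CH₄)
= (4.07/√4.00) / (4.07/√4.00 + 2.92/√16.04) = 2.035/(2.035 + 0.7291) = 0.736.

0.736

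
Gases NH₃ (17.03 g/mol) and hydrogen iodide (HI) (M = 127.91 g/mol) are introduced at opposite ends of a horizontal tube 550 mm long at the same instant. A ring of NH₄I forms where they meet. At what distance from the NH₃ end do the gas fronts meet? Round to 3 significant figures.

403 mm

In equal time, each gas travels a distance ∝ its rate ∝ 1/√M, so d_NH₃/d_HI = √(M_HI/M_NH₃) = √(127.91/17.03) = 2.741.
With d_NH₃ + d_HI = 550 mm, d_HI = 550/(1 + 2.741) = 147.0 mm.
d_NH₃ = 550 − 147.0 = 403 mm.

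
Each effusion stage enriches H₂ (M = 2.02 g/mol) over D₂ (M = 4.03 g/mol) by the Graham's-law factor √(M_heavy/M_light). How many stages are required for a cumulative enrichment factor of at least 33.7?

11

Single-stage factor α = √(4.03/2.02), so ln α = ½ ln(1.99505) = 0.3453.
Need α^N ≥ 33.7 ⇒ N ≥ ln(33.7) / ln α = 3.517 / 0.3453 = 10.19.
Minimum whole number of stages: N = 11.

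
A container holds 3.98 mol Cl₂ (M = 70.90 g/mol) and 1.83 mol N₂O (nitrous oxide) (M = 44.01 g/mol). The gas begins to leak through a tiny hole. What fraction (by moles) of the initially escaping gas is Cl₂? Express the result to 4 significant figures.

0.6315

Effusion rate of each component ∝ n_i/√M_i (partial pressure × 1/√M).
Mole fraction of Cl₂ in the effusate = (n_Cl₂/√M_Cl₂) / (n_Cl₂/√M_Cl₂ + n_N₂O/√M_N₂O)
= (3.98/√70.90) / (3.98/√70.90 + 1.83/√44.01) = 0.4727/(0.4727 + 0.2759) = 0.6315.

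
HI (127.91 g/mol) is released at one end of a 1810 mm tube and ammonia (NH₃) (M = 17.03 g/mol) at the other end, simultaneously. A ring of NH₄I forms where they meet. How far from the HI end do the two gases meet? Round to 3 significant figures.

484 mm

Distances travelled in equal time are proportional to diffusion rates, so d_HI/d_NH₃ = √(M_NH₃/M_HI) = √(17.03/127.91) = 0.3649.
With d_HI + d_NH₃ = 1810 mm, d_NH₃ = 1810/(1 + 0.3649) = 1326 mm.
d_HI = 1810 − 1326 = 484 mm.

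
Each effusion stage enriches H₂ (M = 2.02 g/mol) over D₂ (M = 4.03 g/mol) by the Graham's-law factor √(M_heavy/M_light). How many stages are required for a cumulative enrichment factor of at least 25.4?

10

Single-stage factor α = √(4.03/2.02), so ln α = ½ ln(1.99505) = 0.3453.
Need α^N ≥ 25.4 ⇒ N ≥ ln(25.4) / ln α = 3.235 / 0.3453 = 9.37.
So at least 10 stages are needed.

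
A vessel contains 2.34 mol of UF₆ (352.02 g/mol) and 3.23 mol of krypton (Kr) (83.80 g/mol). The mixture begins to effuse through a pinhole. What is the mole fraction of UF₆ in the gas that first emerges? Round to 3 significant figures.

0.261

Each component's effusion rate ∝ (its partial pressure)·(1/√M) ∝ n_i/√M_i.
Mole fraction of UF₆ in the effusate = (n_UF₆/√M_UF₆) / (n_UF₆/√M_UF₆ + n_Kr/√M_Kr)
= (2.34/√352.02) / (2.34/√352.02 + 3.23/√83.80) = 0.1247/(0.1247 + 0.3528) = 0.261.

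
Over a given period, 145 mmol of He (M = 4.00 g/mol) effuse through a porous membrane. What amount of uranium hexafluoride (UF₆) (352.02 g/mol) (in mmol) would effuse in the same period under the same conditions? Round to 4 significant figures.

By Graham's law, rate_UF₆/rate_He = √(M_He/M_UF₆) = √(4.00/352.02) = √0.01136 = 0.1066.
So the amount for UF₆ is 145 × 0.1066 = 15.46 mmol.

15.46 mmol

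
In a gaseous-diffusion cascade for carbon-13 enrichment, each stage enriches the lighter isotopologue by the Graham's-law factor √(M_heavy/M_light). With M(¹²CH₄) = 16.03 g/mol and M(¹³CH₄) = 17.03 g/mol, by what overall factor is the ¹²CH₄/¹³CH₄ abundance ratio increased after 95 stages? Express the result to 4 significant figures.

After 95 stages the ratio has grown by (√(17.03/16.03))^95 = (17.03/16.03)^(95/2).
= 1.06238^(95/2) = 17.72.

17.72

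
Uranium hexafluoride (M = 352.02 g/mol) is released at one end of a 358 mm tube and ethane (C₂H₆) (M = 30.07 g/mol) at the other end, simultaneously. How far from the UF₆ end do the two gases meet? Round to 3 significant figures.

In equal time, each gas travels a distance ∝ its rate ∝ 1/√M, so d_UF₆/d_C₂H₆ = √(M_C₂H₆/M_UF₆) = √(30.07/352.02) = 0.2923.
With d_UF₆ + d_C₂H₆ = 358 mm, d_C₂H₆ = 358/(1 + 0.2923) = 277.0 mm.
d_UF₆ = 358 − 277.0 = 81.0 mm.

81.0 mm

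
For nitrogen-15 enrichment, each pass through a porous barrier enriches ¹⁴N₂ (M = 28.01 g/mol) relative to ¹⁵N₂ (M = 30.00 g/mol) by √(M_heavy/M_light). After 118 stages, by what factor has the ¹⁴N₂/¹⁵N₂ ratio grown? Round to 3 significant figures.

57.4

After 118 stages the ratio has grown by (√(30.00/28.01))^118 = (30.00/28.01)^(118/2).
= 1.07105^59 = 57.4.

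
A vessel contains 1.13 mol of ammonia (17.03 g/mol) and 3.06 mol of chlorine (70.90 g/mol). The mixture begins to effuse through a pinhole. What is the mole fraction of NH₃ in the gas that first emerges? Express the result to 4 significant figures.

Rate_i ∝ x_i/√M_i (Graham's law weighted by mole fraction), so the effusate composition follows n_i/√M_i.
Mole fraction of NH₃ in the effusate = (n_NH₃/√M_NH₃) / (n_NH₃/√M_NH₃ + n_Cl₂/√M_Cl₂)
= (1.13/√17.03) / (1.13/√17.03 + 3.06/√70.90) = 0.2738/(0.2738 + 0.3634) = 0.4297.

0.4297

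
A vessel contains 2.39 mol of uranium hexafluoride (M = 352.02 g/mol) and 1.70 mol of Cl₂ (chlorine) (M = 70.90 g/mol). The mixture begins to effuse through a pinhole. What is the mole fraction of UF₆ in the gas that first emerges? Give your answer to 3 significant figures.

0.387

Each component's effusion rate ∝ (its partial pressure)·(1/√M) ∝ n_i/√M_i.
x_UF₆(eff) = (n_UF₆/√M_UF₆) / (n_UF₆/√M_UF₆ + n_Cl₂/√M_Cl₂)
= (2.39/√352.02) / (2.39/√352.02 + 1.70/√70.90) = 0.1274/(0.1274 + 0.2019) = 0.387.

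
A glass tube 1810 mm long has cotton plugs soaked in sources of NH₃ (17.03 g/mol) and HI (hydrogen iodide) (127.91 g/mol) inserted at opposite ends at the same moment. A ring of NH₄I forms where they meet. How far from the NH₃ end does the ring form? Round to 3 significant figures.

1330 mm

Distances travelled in equal time are proportional to diffusion rates, so d_NH₃/d_HI = √(M_HI/M_NH₃) = √(127.91/17.03) = 2.741.
With d_NH₃ + d_HI = 1810 mm, d_HI = 1810/(1 + 2.741) = 483.9 mm.
d_NH₃ = 1810 − 483.9 = 1330 mm.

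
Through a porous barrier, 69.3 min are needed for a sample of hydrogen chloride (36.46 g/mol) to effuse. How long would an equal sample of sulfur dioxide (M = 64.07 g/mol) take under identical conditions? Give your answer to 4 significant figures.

Using Graham's law: t_SO₂/t_HCl = √(M_SO₂/M_HCl) = √(64.07/36.46) = √1.757 = 1.326.
So the time for SO₂ is 69.3 × 1.326 = 91.87 min.

91.87 min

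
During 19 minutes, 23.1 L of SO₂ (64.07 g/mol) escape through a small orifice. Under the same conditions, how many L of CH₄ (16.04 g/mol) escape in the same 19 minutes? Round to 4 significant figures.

Since effusion rate ∝ 1/√M, rate_CH₄/rate_SO₂ = √(M_SO₂/M_CH₄) = √(64.07/16.04) = √3.994 = 1.999.
So the volume for CH₄ is 23.1 × 1.999 = 46.17 L.

46.17 L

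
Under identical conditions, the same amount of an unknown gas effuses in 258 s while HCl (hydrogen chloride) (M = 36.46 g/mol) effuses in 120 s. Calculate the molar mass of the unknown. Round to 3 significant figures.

169 g/mol

Using Graham's law: t_X/t_HCl = √(M_X/M_HCl).
258/120 = 2.150 = √(M_X/36.46)
M_X = 36.46 × 2.150² = 36.46 × 4.622 = 169 g/mol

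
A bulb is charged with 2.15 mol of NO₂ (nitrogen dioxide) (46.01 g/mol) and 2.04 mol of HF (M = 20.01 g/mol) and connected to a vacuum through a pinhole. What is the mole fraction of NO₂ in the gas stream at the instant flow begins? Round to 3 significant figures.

0.410

Effusion rate of each component ∝ n_i/√M_i (partial pressure × 1/√M).
So x_NO₂ in the escaping gas = (n_NO₂/√M_NO₂) / Σ(n_i/√M_i)
= (2.15/√46.01) / (2.15/√46.01 + 2.04/√20.01) = 0.3170/(0.3170 + 0.4560) = 0.410.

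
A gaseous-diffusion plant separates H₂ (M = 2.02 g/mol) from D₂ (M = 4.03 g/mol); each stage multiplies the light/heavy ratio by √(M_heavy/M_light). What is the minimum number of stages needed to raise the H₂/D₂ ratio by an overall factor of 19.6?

Per stage α = (4.03/2.02)^(1/2) = 1.99505^0.5, giving ln α = 0.3453.
Need α^N ≥ 19.6 ⇒ N ≥ ln(19.6) / ln α = 2.976 / 0.3453 = 8.62.
Minimum whole number of stages: N = 9.

9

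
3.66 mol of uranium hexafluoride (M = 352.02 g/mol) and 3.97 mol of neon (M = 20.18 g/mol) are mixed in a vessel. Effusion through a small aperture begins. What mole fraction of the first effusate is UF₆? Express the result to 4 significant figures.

0.1808

Rate_i ∝ x_i/√M_i (Graham's law weighted by mole fraction), so the effusate composition follows n_i/√M_i.
Mole fraction of UF₆ in the effusate = (n_UF₆/√M_UF₆) / (n_UF₆/√M_UF₆ + n_Ne/√M_Ne)
= (3.66/√352.02) / (3.66/√352.02 + 3.97/√20.18) = 0.1951/(0.1951 + 0.8838) = 0.1808.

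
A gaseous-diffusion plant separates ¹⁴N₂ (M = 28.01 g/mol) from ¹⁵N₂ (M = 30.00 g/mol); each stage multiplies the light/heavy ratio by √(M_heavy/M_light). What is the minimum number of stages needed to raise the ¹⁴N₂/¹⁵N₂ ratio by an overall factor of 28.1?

98

Per stage α = (30.00/28.01)^(1/2) = 1.07105^0.5, giving ln α = 0.03432.
Need α^N ≥ 28.1 ⇒ N ≥ ln(28.1) / ln α = 3.336 / 0.03432 = 97.20.
So at least 98 stages are needed.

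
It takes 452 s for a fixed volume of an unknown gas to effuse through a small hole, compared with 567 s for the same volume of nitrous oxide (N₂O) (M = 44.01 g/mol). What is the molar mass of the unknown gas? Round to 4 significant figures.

From Graham's law, t_X/t_N₂O = √(M_X/M_N₂O).
452/567 = 0.7972 = √(M_X/44.01)
M_X = 44.01 × 0.7972² = 44.01 × 0.6355 = 27.97 g/mol

27.97 g/mol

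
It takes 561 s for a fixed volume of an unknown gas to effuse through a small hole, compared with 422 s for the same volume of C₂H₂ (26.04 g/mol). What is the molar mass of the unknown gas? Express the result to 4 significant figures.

From Graham's law, t_X/t_C₂H₂ = √(M_X/M_C₂H₂).
561/422 = 1.329 = √(M_X/26.04)
M_X = 26.04 × 1.329² = 26.04 × 1.767 = 46.02 g/mol

46.02 g/mol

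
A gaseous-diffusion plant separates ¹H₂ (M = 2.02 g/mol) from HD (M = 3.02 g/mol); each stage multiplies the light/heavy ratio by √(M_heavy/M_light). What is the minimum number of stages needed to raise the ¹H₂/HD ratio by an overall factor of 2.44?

With α = √(3.02/2.02) per stage, ln α = ½ ln(1.49505) = 0.2011.
Need α^N ≥ 2.44 ⇒ N ≥ ln(2.44) / ln α = 0.8920 / 0.2011 = 4.44.
Rounding up, N = 5 stages.

5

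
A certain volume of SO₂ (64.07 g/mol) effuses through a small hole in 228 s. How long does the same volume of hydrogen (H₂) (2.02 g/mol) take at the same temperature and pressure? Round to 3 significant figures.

40.5 s

Graham's law gives t_H₂/t_SO₂ = √(M_H₂/M_SO₂) = √(2.02/64.07) = √0.03153 = 0.1776.
So the time for H₂ is 228 × 0.1776 = 40.5 s.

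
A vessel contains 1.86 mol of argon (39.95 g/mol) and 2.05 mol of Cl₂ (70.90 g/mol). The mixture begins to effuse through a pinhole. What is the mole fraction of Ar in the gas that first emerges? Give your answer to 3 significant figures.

0.547

The effusion rate of species i is ∝ p_i/√M_i ∝ n_i/√M_i.
Mole fraction of Ar in the effusate = (n_Ar/√M_Ar) / (n_Ar/√M_Ar + n_Cl₂/√M_Cl₂)
= (1.86/√39.95) / (1.86/√39.95 + 2.05/√70.90) = 0.2943/(0.2943 + 0.2435) = 0.547.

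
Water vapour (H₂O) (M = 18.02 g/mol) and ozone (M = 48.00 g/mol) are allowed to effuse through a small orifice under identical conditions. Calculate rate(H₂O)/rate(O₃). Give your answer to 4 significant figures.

1.632

By Graham's law, rate_H₂O/rate_O₃ = √(M_O₃/M_H₂O) = √(48.00/18.02) = √2.664 = 1.632.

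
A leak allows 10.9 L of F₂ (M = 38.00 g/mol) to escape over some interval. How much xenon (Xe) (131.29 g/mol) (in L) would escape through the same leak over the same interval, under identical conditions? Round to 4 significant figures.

Since effusion rate ∝ 1/√M, rate_Xe/rate_F₂ = √(M_F₂/M_Xe) = √(38.00/131.29) = √0.2894 = 0.5380.
So the volume for Xe is 10.9 × 0.5380 = 5.864 L.

5.864 L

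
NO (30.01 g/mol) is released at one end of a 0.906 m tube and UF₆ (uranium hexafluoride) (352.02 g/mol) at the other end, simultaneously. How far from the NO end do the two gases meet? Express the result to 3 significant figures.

Graham's law gives d_NO/d_UF₆ = rate_NO/rate_UF₆ = √(M_UF₆/M_NO) = √(352.02/30.01) = 3.425.
With d_NO + d_UF₆ = 0.906 m, d_UF₆ = 0.906/(1 + 3.425) = 0.2047 m.
d_NO = 0.906 − 0.2047 = 0.701 m.

0.701 m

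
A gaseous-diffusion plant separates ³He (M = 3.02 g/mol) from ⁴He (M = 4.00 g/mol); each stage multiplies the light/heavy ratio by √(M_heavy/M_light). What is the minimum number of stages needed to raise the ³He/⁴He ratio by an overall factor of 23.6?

Per stage α = (4.00/3.02)^(1/2) = 1.32450^0.5, giving ln α = 0.1405.
Need α^N ≥ 23.6 ⇒ N ≥ ln(23.6) / ln α = 3.161 / 0.1405 = 22.50.
Minimum whole number of stages: N = 23.

23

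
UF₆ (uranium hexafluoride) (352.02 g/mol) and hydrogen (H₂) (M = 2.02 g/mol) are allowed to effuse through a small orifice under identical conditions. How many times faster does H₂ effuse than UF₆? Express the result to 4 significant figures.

By Graham's law, rate_H₂/rate_UF₆ = √(M_UF₆/M_H₂) = √(352.02/2.02) = √174.3 = 13.20.

13.20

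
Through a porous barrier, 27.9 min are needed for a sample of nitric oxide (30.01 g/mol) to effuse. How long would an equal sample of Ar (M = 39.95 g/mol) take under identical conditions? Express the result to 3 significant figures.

Graham's law gives t_Ar/t_NO = √(M_Ar/M_NO) = √(39.95/30.01) = √1.331 = 1.154.
So the time for Ar is 27.9 × 1.154 = 32.2 min.

32.2 min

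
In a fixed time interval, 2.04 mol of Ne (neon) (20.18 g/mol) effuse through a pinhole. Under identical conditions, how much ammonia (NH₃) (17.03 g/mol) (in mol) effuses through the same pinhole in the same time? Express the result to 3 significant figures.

By Graham's law, rate_NH₃/rate_Ne = √(M_Ne/M_NH₃) = √(20.18/17.03) = √1.185 = 1.089.
So the amount for NH₃ is 2.04 × 1.089 = 2.22 mol.

2.22 mol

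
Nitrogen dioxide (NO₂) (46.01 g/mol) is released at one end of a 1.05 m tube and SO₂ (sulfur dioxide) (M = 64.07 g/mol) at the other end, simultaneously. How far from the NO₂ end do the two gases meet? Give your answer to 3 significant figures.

Distances travelled in equal time are proportional to diffusion rates, so d_NO₂/d_SO₂ = √(M_SO₂/M_NO₂) = √(64.07/46.01) = 1.180.
With d_NO₂ + d_SO₂ = 1.05 m, d_SO₂ = 1.05/(1 + 1.180) = 0.4816 m.
d_NO₂ = 1.05 − 0.4816 = 0.568 m.

0.568 m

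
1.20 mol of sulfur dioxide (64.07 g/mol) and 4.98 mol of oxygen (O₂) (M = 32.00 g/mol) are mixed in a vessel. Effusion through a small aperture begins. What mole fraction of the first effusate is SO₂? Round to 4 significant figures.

The effusion rate of species i is ∝ p_i/√M_i ∝ n_i/√M_i.
x_SO₂(eff) = (n_SO₂/√M_SO₂) / (n_SO₂/√M_SO₂ + n_O₂/√M_O₂)
= (1.20/√64.07) / (1.20/√64.07 + 4.98/√32.00) = 0.1499/(0.1499 + 0.8803) = 0.1455.

0.1455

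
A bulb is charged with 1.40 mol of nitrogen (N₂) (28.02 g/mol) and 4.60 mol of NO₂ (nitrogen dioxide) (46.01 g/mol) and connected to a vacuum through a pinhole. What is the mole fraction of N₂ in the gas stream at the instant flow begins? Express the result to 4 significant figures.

The effusion rate of species i is ∝ p_i/√M_i ∝ n_i/√M_i.
So x_N₂ in the escaping gas = (n_N₂/√M_N₂) / Σ(n_i/√M_i)
= (1.40/√28.02) / (1.40/√28.02 + 4.60/√46.01) = 0.2645/(0.2645 + 0.6782) = 0.2806.

0.2806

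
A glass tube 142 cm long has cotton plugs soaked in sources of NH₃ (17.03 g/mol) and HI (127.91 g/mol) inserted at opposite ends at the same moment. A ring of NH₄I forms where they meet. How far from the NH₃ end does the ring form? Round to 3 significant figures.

Distances travelled in equal time are proportional to diffusion rates, so d_NH₃/d_HI = √(M_HI/M_NH₃) = √(127.91/17.03) = 2.741.
With d_NH₃ + d_HI = 142 cm, d_HI = 142/(1 + 2.741) = 37.96 cm.
d_NH₃ = 142 − 37.96 = 104 cm.

104 cm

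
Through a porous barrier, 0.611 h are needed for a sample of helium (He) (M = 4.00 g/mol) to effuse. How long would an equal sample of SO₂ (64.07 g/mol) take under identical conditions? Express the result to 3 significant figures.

Graham's law gives t_SO₂/t_He = √(M_SO₂/M_He) = √(64.07/4.00) = √16.02 = 4.002.
So the time for SO₂ is 0.611 × 4.002 = 2.45 h.

2.45 h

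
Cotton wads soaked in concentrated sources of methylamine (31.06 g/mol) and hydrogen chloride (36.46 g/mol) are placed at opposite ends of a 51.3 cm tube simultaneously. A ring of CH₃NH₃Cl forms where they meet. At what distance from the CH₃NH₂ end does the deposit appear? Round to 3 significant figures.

Distances travelled in equal time are proportional to diffusion rates, so d_CH₃NH₂/d_HCl = √(M_HCl/M_CH₃NH₂) = √(36.46/31.06) = 1.083.
With d_CH₃NH₂ + d_HCl = 51.3 cm, d_HCl = 51.3/(1 + 1.083) = 24.62 cm.
d_CH₃NH₂ = 51.3 − 24.62 = 26.7 cm.

26.7 cm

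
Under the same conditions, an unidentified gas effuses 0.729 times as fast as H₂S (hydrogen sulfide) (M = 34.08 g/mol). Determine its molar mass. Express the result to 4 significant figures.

64.13 g/mol

From Graham's law, rate_X/rate_H₂S = √(M_H₂S/M_X).
0.729 = √(34.08/M_X)
M_X = 34.08 / 0.729² = 34.08 / 0.5314 = 64.13 g/mol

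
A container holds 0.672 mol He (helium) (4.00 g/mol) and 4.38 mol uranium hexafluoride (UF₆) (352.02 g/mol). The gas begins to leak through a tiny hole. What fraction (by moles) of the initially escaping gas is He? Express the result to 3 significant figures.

Each component's effusion rate ∝ (its partial pressure)·(1/√M) ∝ n_i/√M_i.
Mole fraction of He in the effusate = (n_He/√M_He) / (n_He/√M_He + n_UF₆/√M_UF₆)
= (0.672/√4.00) / (0.672/√4.00 + 4.38/√352.02) = 0.3360/(0.3360 + 0.2334) = 0.590.

0.590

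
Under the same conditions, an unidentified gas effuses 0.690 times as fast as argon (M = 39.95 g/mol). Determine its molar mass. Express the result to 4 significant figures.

83.91 g/mol

By Graham's law, rate_X/rate_Ar = √(M_Ar/M_X).
0.690 = √(39.95/M_X)
M_X = 39.95 / 0.690² = 39.95 / 0.4761 = 83.91 g/mol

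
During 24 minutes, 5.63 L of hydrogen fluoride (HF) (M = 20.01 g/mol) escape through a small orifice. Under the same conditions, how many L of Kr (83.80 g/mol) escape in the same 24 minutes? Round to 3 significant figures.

2.75 L

By Graham's law, rate_Kr/rate_HF = √(M_HF/M_Kr) = √(20.01/83.80) = √0.2388 = 0.4887.
So the volume for Kr is 5.63 × 0.4887 = 2.75 L.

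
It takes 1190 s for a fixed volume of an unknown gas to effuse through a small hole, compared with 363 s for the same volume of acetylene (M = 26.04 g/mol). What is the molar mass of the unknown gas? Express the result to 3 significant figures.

280 g/mol

Since effusion rate ∝ 1/√M, t_X/t_C₂H₂ = √(M_X/M_C₂H₂).
1190/363 = 3.278 = √(M_X/26.04)
M_X = 26.04 × 3.278² = 26.04 × 10.75 = 280 g/mol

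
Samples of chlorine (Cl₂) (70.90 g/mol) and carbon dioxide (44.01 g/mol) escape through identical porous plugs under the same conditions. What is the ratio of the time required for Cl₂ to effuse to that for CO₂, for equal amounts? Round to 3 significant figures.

By Graham's law, t_Cl₂/t_CO₂ = √(M_Cl₂/M_CO₂) = √(70.90/44.01) = √1.611 = 1.27.

1.27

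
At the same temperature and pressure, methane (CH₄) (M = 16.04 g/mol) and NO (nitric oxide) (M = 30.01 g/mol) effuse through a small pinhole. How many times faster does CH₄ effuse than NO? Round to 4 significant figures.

From Graham's law, rate_CH₄/rate_NO = √(M_NO/M_CH₄) = √(30.01/16.04) = √1.871 = 1.368.

1.368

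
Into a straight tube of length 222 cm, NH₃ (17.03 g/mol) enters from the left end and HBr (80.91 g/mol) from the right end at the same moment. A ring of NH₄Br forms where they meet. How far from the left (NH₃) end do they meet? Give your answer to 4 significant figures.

Distances travelled in equal time are proportional to diffusion rates, so d_NH₃/d_HBr = √(M_HBr/M_NH₃) = √(80.91/17.03) = 2.180.
With d_NH₃ + d_HBr = 222 cm, d_HBr = 222/(1 + 2.180) = 69.82 cm.
d_NH₃ = 222 − 69.82 = 152.2 cm.

152.2 cm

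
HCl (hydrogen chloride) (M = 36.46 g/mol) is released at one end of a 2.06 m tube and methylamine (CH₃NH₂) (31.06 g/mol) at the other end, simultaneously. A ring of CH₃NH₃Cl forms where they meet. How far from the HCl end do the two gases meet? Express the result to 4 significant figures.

In equal time, each gas travels a distance ∝ its rate ∝ 1/√M, so d_HCl/d_CH₃NH₂ = √(M_CH₃NH₂/M_HCl) = √(31.06/36.46) = 0.9230.
With d_HCl + d_CH₃NH₂ = 2.06 m, d_CH₃NH₂ = 2.06/(1 + 0.9230) = 1.071 m.
d_HCl = 2.06 − 1.071 = 0.9887 m.

0.9887 m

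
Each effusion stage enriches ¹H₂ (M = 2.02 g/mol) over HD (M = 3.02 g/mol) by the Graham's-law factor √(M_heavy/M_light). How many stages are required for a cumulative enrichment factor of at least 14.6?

Single-stage factor α = √(3.02/2.02), so ln α = ½ ln(1.49505) = 0.2011.
Need α^N ≥ 14.6 ⇒ N ≥ ln(14.6) / ln α = 2.681 / 0.2011 = 13.33.
So at least 14 stages are needed.

14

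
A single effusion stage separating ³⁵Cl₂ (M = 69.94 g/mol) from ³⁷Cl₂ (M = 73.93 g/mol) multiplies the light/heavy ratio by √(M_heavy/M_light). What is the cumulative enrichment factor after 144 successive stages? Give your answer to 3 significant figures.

Each stage multiplies the ratio by α = √(73.93/69.94), so after 144 stages the overall factor is α^144 = (73.93/69.94)^(144/2).
= 1.05705^72 = 54.3.

54.3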